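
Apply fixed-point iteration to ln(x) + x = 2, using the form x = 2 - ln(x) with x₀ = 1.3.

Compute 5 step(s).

Equation: ln(x) + x = 2
Fixed-point form: x = 2 - ln(x)
x₀ = 1.3

x_1 = g(1.300000) = 1.737636
x_2 = g(1.737636) = 1.447475
x_3 = g(1.447475) = 1.630180
x_4 = g(1.630180) = 1.511310
x_5 = g(1.511310) = 1.587023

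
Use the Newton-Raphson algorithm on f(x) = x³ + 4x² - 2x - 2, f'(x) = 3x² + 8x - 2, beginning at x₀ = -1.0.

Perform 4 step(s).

f(x) = x³ + 4x² - 2x - 2
f'(x) = 3x² + 8x - 2
x₀ = -1.0

Newton-Raphson formula: x_{n+1} = x_n - f(x_n)/f'(x_n)

Iteration 1:
  f(-1.000000) = 3.000000
  f'(-1.000000) = -7.000000
  x_1 = -1.000000 - 3.000000/(-7.000000) = -0.571429
Iteration 2:
  f(-0.571429) = 0.262391
  f'(-0.571429) = -5.591837
  x_2 = -0.571429 - 0.262391/(-5.591837) = -0.524505
Iteration 3:
  f(-0.524505) = 0.005136
  f'(-0.524505) = -5.370722
  x_3 = -0.524505 - 0.005136/(-5.370722) = -0.523548
Iteration 4:
  f(-0.523548) = 0.000002
  f'(-0.523548) = -5.366078
  x_4 = -0.523548 - 0.000002/(-5.366078) = -0.523548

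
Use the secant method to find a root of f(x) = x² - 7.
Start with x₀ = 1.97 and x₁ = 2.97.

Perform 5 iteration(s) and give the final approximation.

f(x) = x² - 7
x₀ = 1.97, x₁ = 2.97

Secant formula: x_{n+1} = x_n - f(x_n)(x_n - x_{n-1})/(f(x_n) - f(x_{n-1}))

Iteration 1:
  f(1.970000) = -3.119100
  f(2.970000) = 1.820900
  x_2 = 2.970000 - 1.820900×(2.970000 - 1.970000)/(1.820900 - (-3.119100))
       = 2.601397
Iteration 2:
  f(2.970000) = 1.820900
  f(2.601397) = -0.232735
  x_3 = 2.601397 - (-0.232735)×(2.601397 - 2.970000)/(-0.232735 - 1.820900)
       = 2.643170
Iteration 3:
  f(2.601397) = -0.232735
  f(2.643170) = -0.013653
  x_4 = 2.643170 - (-0.013653)×(2.643170 - 2.601397)/(-0.013653 - (-0.232735))
       = 2.645773
Iteration 4:
  f(2.643170) = -0.013653
  f(2.645773) = 0.000116
  x_5 = 2.645773 - 0.000116×(2.645773 - 2.643170)/(0.000116 - (-0.013653))
       = 2.645751
Iteration 5:
  f(2.645773) = 0.000116
  f(2.645751) = 0.000000
  x_6 = 2.645751 - 0.000000×(2.645751 - 2.645773)/(0.000000 - 0.000116)
       = 2.645751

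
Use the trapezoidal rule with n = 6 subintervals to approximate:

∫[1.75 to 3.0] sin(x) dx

f(x) = sin(x)
a = 1.75, b = 3.0, n = 6
h = (b - a)/n = 0.208333

Trapezoidal rule: (h/2)[f(x₀) + 2f(x₁) + 2f(x₂) + ... + f(xₙ)]

x_0 = 1.7500, f(x_0) = 0.983986, coefficient = 1
x_1 = 1.9583, f(x_1) = 0.925843, coefficient = 2
x_2 = 2.1667, f(x_2) = 0.827660, coefficient = 2
x_3 = 2.3750, f(x_3) = 0.693685, coefficient = 2
x_4 = 2.5833, f(x_4) = 0.529711, coefficient = 2
x_5 = 2.7917, f(x_5) = 0.342828, coefficient = 2
x_6 = 3.0000, f(x_6) = 0.141120, coefficient = 1

I ≈ (0.208333/2) × 7.764560 = 0.808808
Exact value: 0.811746
Error: 0.002938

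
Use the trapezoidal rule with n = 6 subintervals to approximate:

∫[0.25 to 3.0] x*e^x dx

f(x) = x*e^x
a = 0.25, b = 3.0, n = 6
h = (b - a)/n = 0.458333

Trapezoidal rule: (h/2)[f(x₀) + 2f(x₁) + 2f(x₂) + ... + f(xₙ)]

x_0 = 0.2500, f(x_0) = 0.321006, coefficient = 1
x_1 = 0.7083, f(x_1) = 1.438345, coefficient = 2
x_2 = 1.1667, f(x_2) = 3.746482, coefficient = 2
x_3 = 1.6250, f(x_3) = 8.252431, coefficient = 2
x_4 = 2.0833, f(x_4) = 16.731656, coefficient = 2
x_5 = 2.5417, f(x_5) = 32.281254, coefficient = 2
x_6 = 3.0000, f(x_6) = 60.256611, coefficient = 1

I ≈ (0.458333/2) × 185.477954 = 42.505364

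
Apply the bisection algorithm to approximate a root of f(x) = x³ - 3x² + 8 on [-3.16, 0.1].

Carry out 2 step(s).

f(x) = x³ - 3x² + 8
Initial interval: [-3.16, 0.1]

Iteration 1:
  c_1 = (-3.160000 + 0.100000)/2 = -1.530000
  f(c_1) = f(-1.530000) = -2.604277
  f(a) × f(c) ≥ 0, new interval: [-1.530000, 0.100000]
Iteration 2:
  c_2 = (-1.530000 + 0.100000)/2 = -0.715000
  f(c_2) = f(-0.715000) = 6.100799
  f(a) × f(c) < 0, new interval: [-1.530000, -0.715000]

After 2 iteration(s), the approximation is c_2 = -0.715000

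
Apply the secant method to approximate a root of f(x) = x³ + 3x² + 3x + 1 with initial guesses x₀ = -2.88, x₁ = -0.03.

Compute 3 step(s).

f(x) = x³ + 3x² + 3x + 1
x₀ = -2.88, x₁ = -0.03

Secant formula: x_{n+1} = x_n - f(x_n)(x_n - x_{n-1})/(f(x_n) - f(x_{n-1}))

Iteration 1:
  f(-2.880000) = -6.644672
  f(-0.030000) = 0.912673
  x_2 = -0.030000 - 0.912673×(-0.030000 - (-2.880000))/(0.912673 - (-6.644672))
       = -0.374184
Iteration 2:
  f(-0.030000) = 0.912673
  f(-0.374184) = 0.245098
  x_3 = -0.374184 - 0.245098×(-0.374184 - (-0.030000))/(0.245098 - 0.912673)
       = -0.500550
Iteration 3:
  f(-0.374184) = 0.245098
  f(-0.500550) = 0.124588
  x_4 = -0.500550 - 0.124588×(-0.500550 - (-0.374184))/(0.124588 - 0.245098)
       = -0.631192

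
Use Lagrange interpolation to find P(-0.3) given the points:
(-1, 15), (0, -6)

Lagrange interpolation formula:
P(x) = Σ yᵢ × Lᵢ(x)
where Lᵢ(x) = Π_{j≠i} (x - xⱼ)/(xᵢ - xⱼ)

L_0(-0.3) = (-0.3 - 0)/(-1 - 0) = 0.300000
L_1(-0.3) = (-0.3 - (-1))/(0 - (-1)) = 0.700000

P(-0.3) = 15×L_0(-0.3) + (-6)×L_1(-0.3)
P(-0.3) = 0.300000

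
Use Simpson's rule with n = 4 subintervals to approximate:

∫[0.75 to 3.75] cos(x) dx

f(x) = cos(x)
a = 0.75, b = 3.75, n = 4
h = (b - a)/n = 0.750000

Simpson's rule: (h/3)[f(x₀) + 4f(x₁) + 2f(x₂) + ... + f(xₙ)]

x_0 = 0.7500, f(x_0) = 0.731689, coefficient = 1
x_1 = 1.5000, f(x_1) = 0.070737, coefficient = 4
x_2 = 2.2500, f(x_2) = -0.628174, coefficient = 2
x_3 = 3.0000, f(x_3) = -0.989992, coefficient = 4
x_4 = 3.7500, f(x_4) = -0.820559, coefficient = 1

I ≈ (0.750000/3) × -5.022239 = -1.255560
Exact value: -1.253200
Error: 0.002360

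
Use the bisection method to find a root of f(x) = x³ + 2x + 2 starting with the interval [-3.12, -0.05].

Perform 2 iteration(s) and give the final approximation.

f(x) = x³ + 2x + 2
Initial interval: [-3.12, -0.05]

Iteration 1:
  c_1 = (-3.120000 + (-0.050000))/2 = -1.585000
  f(c_1) = f(-1.585000) = -5.151877
  f(a) × f(c) ≥ 0, new interval: [-1.585000, -0.050000]
Iteration 2:
  c_2 = (-1.585000 + (-0.050000))/2 = -0.817500
  f(c_2) = f(-0.817500) = -0.181340
  f(a) × f(c) ≥ 0, new interval: [-0.817500, -0.050000]

After 2 iteration(s), the approximation is c_2 = -0.817500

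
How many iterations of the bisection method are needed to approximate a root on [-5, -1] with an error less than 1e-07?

We need (b-a)/2^n ≤ 1e-07
(-1 - (-5))/2^n ≤ 1e-07
4/2^n ≤ 1e-07
2^n ≥ 40000000
n ≥ log₂(40000000) = 25.25
n ≥ 26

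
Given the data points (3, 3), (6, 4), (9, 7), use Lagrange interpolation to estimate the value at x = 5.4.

Lagrange interpolation formula:
P(x) = Σ yᵢ × Lᵢ(x)
where Lᵢ(x) = Π_{j≠i} (x - xⱼ)/(xᵢ - xⱼ)

L_0(5.4) = (5.4 - 6)/(3 - 6) × (5.4 - 9)/(3 - 9) = 0.120000
L_1(5.4) = (5.4 - 3)/(6 - 3) × (5.4 - 9)/(6 - 9) = 0.960000
L_2(5.4) = (5.4 - 3)/(9 - 3) × (5.4 - 6)/(9 - 6) = -0.080000

P(5.4) = 3×L_0(5.4) + 4×L_1(5.4) + 7×L_2(5.4)
P(5.4) = 3.640000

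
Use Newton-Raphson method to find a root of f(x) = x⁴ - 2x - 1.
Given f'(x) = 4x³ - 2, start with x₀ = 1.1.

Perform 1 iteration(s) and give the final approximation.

f(x) = x⁴ - 2x - 1
f'(x) = 4x³ - 2
x₀ = 1.1

Newton-Raphson formula: x_{n+1} = x_n - f(x_n)/f'(x_n)

Iteration 1:
  f(1.100000) = -1.735900
  f'(1.100000) = 3.324000
  x_1 = 1.100000 - (-1.735900)/3.324000 = 1.622232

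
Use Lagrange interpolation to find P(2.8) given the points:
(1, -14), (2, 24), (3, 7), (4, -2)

Lagrange interpolation formula:
P(x) = Σ yᵢ × Lᵢ(x)
where Lᵢ(x) = Π_{j≠i} (x - xⱼ)/(xᵢ - xⱼ)

L_0(2.8) = (2.8 - 2)/(1 - 2) × (2.8 - 3)/(1 - 3) × (2.8 - 4)/(1 - 4) = -0.032000
L_1(2.8) = (2.8 - 1)/(2 - 1) × (2.8 - 3)/(2 - 3) × (2.8 - 4)/(2 - 4) = 0.216000
L_2(2.8) = (2.8 - 1)/(3 - 1) × (2.8 - 2)/(3 - 2) × (2.8 - 4)/(3 - 4) = 0.864000
L_3(2.8) = (2.8 - 1)/(4 - 1) × (2.8 - 2)/(4 - 2) × (2.8 - 3)/(4 - 3) = -0.048000

P(2.8) = (-14)×L_0(2.8) + 24×L_1(2.8) + 7×L_2(2.8) + (-2)×L_3(2.8)
P(2.8) = 11.776000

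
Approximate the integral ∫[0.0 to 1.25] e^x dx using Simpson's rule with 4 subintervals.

f(x) = e^x
a = 0.0, b = 1.25, n = 4
h = (b - a)/n = 0.312500

Simpson's rule: (h/3)[f(x₀) + 4f(x₁) + 2f(x₂) + ... + f(xₙ)]

x_0 = 0.0000, f(x_0) = 1.000000, coefficient = 1
x_1 = 0.3125, f(x_1) = 1.366838, coefficient = 4
x_2 = 0.6250, f(x_2) = 1.868246, coefficient = 2
x_3 = 0.9375, f(x_3) = 2.553589, coefficient = 4
x_4 = 1.2500, f(x_4) = 3.490343, coefficient = 1

I ≈ (0.312500/3) × 23.908544 = 2.490473
Exact value: 2.490343
Error: 0.000130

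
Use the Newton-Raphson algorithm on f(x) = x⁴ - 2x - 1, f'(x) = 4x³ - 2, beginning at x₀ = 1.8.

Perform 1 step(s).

f(x) = x⁴ - 2x - 1
f'(x) = 4x³ - 2
x₀ = 1.8

Newton-Raphson formula: x_{n+1} = x_n - f(x_n)/f'(x_n)

Iteration 1:
  f(1.800000) = 5.897600
  f'(1.800000) = 21.328000
  x_1 = 1.800000 - 5.897600/21.328000 = 1.523481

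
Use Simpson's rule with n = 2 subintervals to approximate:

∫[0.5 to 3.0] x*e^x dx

f(x) = x*e^x
a = 0.5, b = 3.0, n = 2
h = (b - a)/n = 1.250000

Simpson's rule: (h/3)[f(x₀) + 4f(x₁) + 2f(x₂) + ... + f(xₙ)]

x_0 = 0.5000, f(x_0) = 0.824361, coefficient = 1
x_1 = 1.7500, f(x_1) = 10.070555, coefficient = 4
x_2 = 3.0000, f(x_2) = 60.256611, coefficient = 1

I ≈ (1.250000/3) × 101.363190 = 42.234663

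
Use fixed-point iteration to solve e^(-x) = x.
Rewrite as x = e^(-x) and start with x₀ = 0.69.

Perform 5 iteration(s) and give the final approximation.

Equation: e^(-x) = x
Fixed-point form: x = e^(-x)
x₀ = 0.69

x_1 = g(0.690000) = 0.501576
x_2 = g(0.501576) = 0.605575
x_3 = g(0.605575) = 0.545760
x_4 = g(0.545760) = 0.579401
x_5 = g(0.579401) = 0.560234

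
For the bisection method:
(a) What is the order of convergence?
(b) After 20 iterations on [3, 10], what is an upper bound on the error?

(a) Bisection has linear (order 1) convergence; the error is halved each step.

(b) Error bound = (b-a)/2^n = (10 - 3)/2^{20}
    = 7/2^{20}

(a) 1 (linear); (b) error ≤ 6.68e-06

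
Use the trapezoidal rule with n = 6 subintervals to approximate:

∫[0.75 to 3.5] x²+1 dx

f(x) = x²+1
a = 0.75, b = 3.5, n = 6
h = (b - a)/n = 0.458333

Trapezoidal rule: (h/2)[f(x₀) + 2f(x₁) + 2f(x₂) + ... + f(xₙ)]

x_0 = 0.7500, f(x_0) = 1.562500, coefficient = 1
x_1 = 1.2083, f(x_1) = 2.460069, coefficient = 2
x_2 = 1.6667, f(x_2) = 3.777778, coefficient = 2
x_3 = 2.1250, f(x_3) = 5.515625, coefficient = 2
x_4 = 2.5833, f(x_4) = 7.673611, coefficient = 2
x_5 = 3.0417, f(x_5) = 10.251736, coefficient = 2
x_6 = 3.5000, f(x_6) = 13.250000, coefficient = 1

I ≈ (0.458333/2) × 74.170139 = 16.997323
Exact value: 16.901042
Error: 0.096282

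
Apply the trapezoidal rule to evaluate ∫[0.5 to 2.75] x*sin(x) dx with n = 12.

f(x) = x*sin(x)
a = 0.5, b = 2.75, n = 12
h = (b - a)/n = 0.187500

Trapezoidal rule: (h/2)[f(x₀) + 2f(x₁) + 2f(x₂) + ... + f(xₙ)]

x_0 = 0.5000, f(x_0) = 0.239713, coefficient = 1
x_1 = 0.6875, f(x_1) = 0.436292, coefficient = 2
x_2 = 0.8750, f(x_2) = 0.671601, coefficient = 2
x_3 = 1.0625, f(x_3) = 0.928173, coefficient = 2
x_4 = 1.2500, f(x_4) = 1.186231, coefficient = 2
x_5 = 1.4375, f(x_5) = 1.424748, coefficient = 2
x_6 = 1.6250, f(x_6) = 1.622613, coefficient = 2
x_7 = 1.8125, f(x_7) = 1.759814, coefficient = 2
x_8 = 2.0000, f(x_8) = 1.818595, coefficient = 2
x_9 = 2.1875, f(x_9) = 1.784539, coefficient = 2
x_10 = 2.3750, f(x_10) = 1.647502, coefficient = 2
x_11 = 2.5625, f(x_11) = 1.402366, coefficient = 2
x_12 = 2.7500, f(x_12) = 1.049568, coefficient = 1

I ≈ (0.187500/2) × 30.654229 = 2.873834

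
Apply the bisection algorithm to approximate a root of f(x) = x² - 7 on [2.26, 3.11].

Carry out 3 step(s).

f(x) = x² - 7
Initial interval: [2.26, 3.11]

Iteration 1:
  c_1 = (2.260000 + 3.110000)/2 = 2.685000
  f(c_1) = f(2.685000) = 0.209225
  f(a) × f(c) < 0, new interval: [2.260000, 2.685000]
Iteration 2:
  c_2 = (2.260000 + 2.685000)/2 = 2.472500
  f(c_2) = f(2.472500) = -0.886744
  f(a) × f(c) ≥ 0, new interval: [2.472500, 2.685000]
Iteration 3:
  c_3 = (2.472500 + 2.685000)/2 = 2.578750
  f(c_3) = f(2.578750) = -0.350048
  f(a) × f(c) ≥ 0, new interval: [2.578750, 2.685000]

After 3 iteration(s), the approximation is c_3 = 2.578750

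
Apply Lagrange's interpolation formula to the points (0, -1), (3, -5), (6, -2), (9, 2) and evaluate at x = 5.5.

Lagrange interpolation formula:
P(x) = Σ yᵢ × Lᵢ(x)
where Lᵢ(x) = Π_{j≠i} (x - xⱼ)/(xᵢ - xⱼ)

L_0(5.5) = (5.5 - 3)/(0 - 3) × (5.5 - 6)/(0 - 6) × (5.5 - 9)/(0 - 9) = -0.027006
L_1(5.5) = (5.5 - 0)/(3 - 0) × (5.5 - 6)/(3 - 6) × (5.5 - 9)/(3 - 9) = 0.178241
L_2(5.5) = (5.5 - 0)/(6 - 0) × (5.5 - 3)/(6 - 3) × (5.5 - 9)/(6 - 9) = 0.891204
L_3(5.5) = (5.5 - 0)/(9 - 0) × (5.5 - 3)/(9 - 3) × (5.5 - 6)/(9 - 6) = -0.042438

P(5.5) = (-1)×L_0(5.5) + (-5)×L_1(5.5) + (-2)×L_2(5.5) + 2×L_3(5.5)
P(5.5) = -2.731481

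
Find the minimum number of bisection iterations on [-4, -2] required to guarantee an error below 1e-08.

We need (b-a)/2^n ≤ 1e-08
(-2 - (-4))/2^n ≤ 1e-08
2/2^n ≤ 1e-08
2^n ≥ 200000000
n ≥ log₂(200000000) = 27.58
n ≥ 28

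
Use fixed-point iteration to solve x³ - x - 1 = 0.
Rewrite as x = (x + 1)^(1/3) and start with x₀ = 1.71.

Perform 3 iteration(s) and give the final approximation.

Equation: x³ - x - 1 = 0
Fixed-point form: x = (x + 1)^(1/3)
x₀ = 1.71

x_1 = g(1.710000) = 1.394194
x_2 = g(1.394194) = 1.337785
x_3 = g(1.337785) = 1.327195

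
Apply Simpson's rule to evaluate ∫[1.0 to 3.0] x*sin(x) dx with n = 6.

f(x) = x*sin(x)
a = 1.0, b = 3.0, n = 6
h = (b - a)/n = 0.333333

Simpson's rule: (h/3)[f(x₀) + 4f(x₁) + 2f(x₂) + ... + f(xₙ)]

x_0 = 1.0000, f(x_0) = 0.841471, coefficient = 1
x_1 = 1.3333, f(x_1) = 1.295917, coefficient = 4
x_2 = 1.6667, f(x_2) = 1.659013, coefficient = 2
x_3 = 2.0000, f(x_3) = 1.818595, coefficient = 4
x_4 = 2.3333, f(x_4) = 1.687200, coefficient = 2
x_5 = 2.6667, f(x_5) = 1.219394, coefficient = 4
x_6 = 3.0000, f(x_6) = 0.423360, coefficient = 1

I ≈ (0.333333/3) × 25.292881 = 2.810320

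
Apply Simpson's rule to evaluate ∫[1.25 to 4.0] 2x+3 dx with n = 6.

f(x) = 2x+3
a = 1.25, b = 4.0, n = 6
h = (b - a)/n = 0.458333

Simpson's rule: (h/3)[f(x₀) + 4f(x₁) + 2f(x₂) + ... + f(xₙ)]

x_0 = 1.2500, f(x_0) = 5.500000, coefficient = 1
x_1 = 1.7083, f(x_1) = 6.416667, coefficient = 4
x_2 = 2.1667, f(x_2) = 7.333333, coefficient = 2
x_3 = 2.6250, f(x_3) = 8.250000, coefficient = 4
x_4 = 3.0833, f(x_4) = 9.166667, coefficient = 2
x_5 = 3.5417, f(x_5) = 10.083333, coefficient = 4
x_6 = 4.0000, f(x_6) = 11.000000, coefficient = 1

I ≈ (0.458333/3) × 148.500000 = 22.687500
Exact value: 22.687500
Error: 0.000000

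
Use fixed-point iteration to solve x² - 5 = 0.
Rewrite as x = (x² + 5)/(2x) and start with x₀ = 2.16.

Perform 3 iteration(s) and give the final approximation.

Equation: x² - 5 = 0
Fixed-point form: x = (x² + 5)/(2x)
x₀ = 2.16

x_1 = g(2.160000) = 2.237407
x_2 = g(2.237407) = 2.236068
x_3 = g(2.236068) = 2.236068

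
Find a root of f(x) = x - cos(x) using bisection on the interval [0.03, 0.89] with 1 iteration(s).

f(x) = x - cos(x)
Initial interval: [0.03, 0.89]

Iteration 1:
  c_1 = (0.030000 + 0.890000)/2 = 0.460000
  f(c_1) = f(0.460000) = -0.436052
  f(a) × f(c) ≥ 0, new interval: [0.460000, 0.890000]

After 1 iteration(s), the approximation is c_1 = 0.460000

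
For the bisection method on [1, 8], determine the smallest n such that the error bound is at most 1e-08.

We need (b-a)/2^n ≤ 1e-08
(8 - 1)/2^n ≤ 1e-08
7/2^n ≤ 1e-08
2^n ≥ 700000000
n ≥ log₂(700000000) = 29.38
n ≥ 30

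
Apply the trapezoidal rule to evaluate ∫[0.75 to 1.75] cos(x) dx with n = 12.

f(x) = cos(x)
a = 0.75, b = 1.75, n = 12
h = (b - a)/n = 0.083333

Trapezoidal rule: (h/2)[f(x₀) + 2f(x₁) + 2f(x₂) + ... + f(xₙ)]

x_0 = 0.7500, f(x_0) = 0.731689, coefficient = 1
x_1 = 0.8333, f(x_1) = 0.672412, coefficient = 2
x_2 = 0.9167, f(x_2) = 0.608469, coefficient = 2
x_3 = 1.0000, f(x_3) = 0.540302, coefficient = 2
x_4 = 1.0833, f(x_4) = 0.468386, coefficient = 2
x_5 = 1.1667, f(x_5) = 0.393219, coefficient = 2
x_6 = 1.2500, f(x_6) = 0.315322, coefficient = 2
x_7 = 1.3333, f(x_7) = 0.235238, coefficient = 2
x_8 = 1.4167, f(x_8) = 0.153520, coefficient = 2
x_9 = 1.5000, f(x_9) = 0.070737, coefficient = 2
x_10 = 1.5833, f(x_10) = -0.012537, coefficient = 2
x_11 = 1.6667, f(x_11) = -0.095724, coefficient = 2
x_12 = 1.7500, f(x_12) = -0.178246, coefficient = 1

I ≈ (0.083333/2) × 7.252133 = 0.302172
Exact value: 0.302347
Error: 0.000175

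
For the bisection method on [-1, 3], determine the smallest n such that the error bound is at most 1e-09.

We need (b-a)/2^n ≤ 1e-09
(3 - (-1))/2^n ≤ 1e-09
4/2^n ≤ 1e-09
2^n ≥ 4000000000
n ≥ log₂(4000000000) = 31.90
n ≥ 32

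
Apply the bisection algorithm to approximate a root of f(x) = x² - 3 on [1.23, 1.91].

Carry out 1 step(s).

f(x) = x² - 3
Initial interval: [1.23, 1.91]

Iteration 1:
  c_1 = (1.230000 + 1.910000)/2 = 1.570000
  f(c_1) = f(1.570000) = -0.535100
  f(a) × f(c) ≥ 0, new interval: [1.570000, 1.910000]

After 1 iteration(s), the approximation is c_1 = 1.570000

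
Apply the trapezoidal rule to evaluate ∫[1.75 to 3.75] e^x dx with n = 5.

f(x) = e^x
a = 1.75, b = 3.75, n = 5
h = (b - a)/n = 0.400000

Trapezoidal rule: (h/2)[f(x₀) + 2f(x₁) + 2f(x₂) + ... + f(xₙ)]

x_0 = 1.7500, f(x_0) = 5.754603, coefficient = 1
x_1 = 2.1500, f(x_1) = 8.584858, coefficient = 2
x_2 = 2.5500, f(x_2) = 12.807104, coefficient = 2
x_3 = 2.9500, f(x_3) = 19.105954, coefficient = 2
x_4 = 3.3500, f(x_4) = 28.502734, coefficient = 2
x_5 = 3.7500, f(x_5) = 42.521082, coefficient = 1

I ≈ (0.400000/2) × 186.276984 = 37.255397
Exact value: 36.766479
Error: 0.488917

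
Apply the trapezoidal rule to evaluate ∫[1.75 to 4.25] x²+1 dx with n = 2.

f(x) = x²+1
a = 1.75, b = 4.25, n = 2
h = (b - a)/n = 1.250000

Trapezoidal rule: (h/2)[f(x₀) + 2f(x₁) + 2f(x₂) + ... + f(xₙ)]

x_0 = 1.7500, f(x_0) = 4.062500, coefficient = 1
x_1 = 3.0000, f(x_1) = 10.000000, coefficient = 2
x_2 = 4.2500, f(x_2) = 19.062500, coefficient = 1

I ≈ (1.250000/2) × 43.125000 = 26.953125
Exact value: 26.302083
Error: 0.651042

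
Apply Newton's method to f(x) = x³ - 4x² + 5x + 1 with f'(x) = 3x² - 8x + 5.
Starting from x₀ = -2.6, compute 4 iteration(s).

f(x) = x³ - 4x² + 5x + 1
f'(x) = 3x² - 8x + 5
x₀ = -2.6

Newton-Raphson formula: x_{n+1} = x_n - f(x_n)/f'(x_n)

Iteration 1:
  f(-2.600000) = -56.616000
  f'(-2.600000) = 46.080000
  x_1 = -2.600000 - (-56.616000)/46.080000 = -1.371354
Iteration 2:
  f(-1.371354) = -15.958205
  f'(-1.371354) = 21.612670
  x_2 = -1.371354 - (-15.958205)/21.612670 = -0.632981
Iteration 3:
  f(-0.632981) = -4.021183
  f'(-0.632981) = 11.265848
  x_3 = -0.632981 - (-4.021183)/11.265848 = -0.276046
Iteration 4:
  f(-0.276046) = -0.706069
  f'(-0.276046) = 7.436970
  x_4 = -0.276046 - (-0.706069)/7.436970 = -0.181105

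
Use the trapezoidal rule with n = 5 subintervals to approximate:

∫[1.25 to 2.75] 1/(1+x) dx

f(x) = 1/(1+x)
a = 1.25, b = 2.75, n = 5
h = (b - a)/n = 0.300000

Trapezoidal rule: (h/2)[f(x₀) + 2f(x₁) + 2f(x₂) + ... + f(xₙ)]

x_0 = 1.2500, f(x_0) = 0.444444, coefficient = 1
x_1 = 1.5500, f(x_1) = 0.392157, coefficient = 2
x_2 = 1.8500, f(x_2) = 0.350877, coefficient = 2
x_3 = 2.1500, f(x_3) = 0.317460, coefficient = 2
x_4 = 2.4500, f(x_4) = 0.289855, coefficient = 2
x_5 = 2.7500, f(x_5) = 0.266667, coefficient = 1

I ≈ (0.300000/2) × 3.411810 = 0.511772
Exact value: 0.510826
Error: 0.000946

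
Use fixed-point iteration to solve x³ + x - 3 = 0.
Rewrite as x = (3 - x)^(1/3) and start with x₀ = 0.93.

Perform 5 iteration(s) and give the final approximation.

Equation: x³ + x - 3 = 0
Fixed-point form: x = (3 - x)^(1/3)
x₀ = 0.93

x_1 = g(0.930000) = 1.274452
x_2 = g(1.274452) = 1.199432
x_3 = g(1.199432) = 1.216568
x_4 = g(1.216568) = 1.212697
x_5 = g(1.212697) = 1.213574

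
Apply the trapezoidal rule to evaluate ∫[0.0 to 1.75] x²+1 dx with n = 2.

f(x) = x²+1
a = 0.0, b = 1.75, n = 2
h = (b - a)/n = 0.875000

Trapezoidal rule: (h/2)[f(x₀) + 2f(x₁) + 2f(x₂) + ... + f(xₙ)]

x_0 = 0.0000, f(x_0) = 1.000000, coefficient = 1
x_1 = 0.8750, f(x_1) = 1.765625, coefficient = 2
x_2 = 1.7500, f(x_2) = 4.062500, coefficient = 1

I ≈ (0.875000/2) × 8.593750 = 3.759766
Exact value: 3.536458
Error: 0.223307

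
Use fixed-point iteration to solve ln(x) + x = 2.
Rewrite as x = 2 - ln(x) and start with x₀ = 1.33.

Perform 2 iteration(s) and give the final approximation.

Equation: ln(x) + x = 2
Fixed-point form: x = 2 - ln(x)
x₀ = 1.33

x_1 = g(1.330000) = 1.714821
x_2 = g(1.714821) = 1.460691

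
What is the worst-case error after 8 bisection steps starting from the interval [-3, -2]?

Bisection error bound: |error| ≤ (b-a)/2^n
|error| ≤ (-2 - (-3))/2^8 = 1/2^8
|error| ≤ 0.0039062500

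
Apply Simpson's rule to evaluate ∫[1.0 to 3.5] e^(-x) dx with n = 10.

f(x) = e^(-x)
a = 1.0, b = 3.5, n = 10
h = (b - a)/n = 0.250000

Simpson's rule: (h/3)[f(x₀) + 4f(x₁) + 2f(x₂) + ... + f(xₙ)]

x_0 = 1.0000, f(x_0) = 0.367879, coefficient = 1
x_1 = 1.2500, f(x_1) = 0.286505, coefficient = 4
x_2 = 1.5000, f(x_2) = 0.223130, coefficient = 2
x_3 = 1.7500, f(x_3) = 0.173774, coefficient = 4
x_4 = 2.0000, f(x_4) = 0.135335, coefficient = 2
x_5 = 2.2500, f(x_5) = 0.105399, coefficient = 4
x_6 = 2.5000, f(x_6) = 0.082085, coefficient = 2
x_7 = 2.7500, f(x_7) = 0.063928, coefficient = 4
x_8 = 3.0000, f(x_8) = 0.049787, coefficient = 2
x_9 = 3.2500, f(x_9) = 0.038774, coefficient = 4
x_10 = 3.5000, f(x_10) = 0.030197, coefficient = 1

I ≈ (0.250000/3) × 4.052272 = 0.337689
Exact value: 0.337682
Error: 0.000007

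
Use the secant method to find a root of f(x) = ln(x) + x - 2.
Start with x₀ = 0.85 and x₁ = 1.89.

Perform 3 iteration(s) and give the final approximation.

f(x) = ln(x) + x - 2
x₀ = 0.85, x₁ = 1.89

Secant formula: x_{n+1} = x_n - f(x_n)(x_n - x_{n-1})/(f(x_n) - f(x_{n-1}))

Iteration 1:
  f(0.850000) = -1.312519
  f(1.890000) = 0.526577
  x_2 = 1.890000 - 0.526577×(1.890000 - 0.850000)/(0.526577 - (-1.312519))
       = 1.592223
Iteration 2:
  f(1.890000) = 0.526577
  f(1.592223) = 0.057355
  x_3 = 1.592223 - 0.057355×(1.592223 - 1.890000)/(0.057355 - 0.526577)
       = 1.555825
Iteration 3:
  f(1.592223) = 0.057355
  f(1.555825) = -0.002169
  x_4 = 1.555825 - (-0.002169)×(1.555825 - 1.592223)/(-0.002169 - 0.057355)
       = 1.557151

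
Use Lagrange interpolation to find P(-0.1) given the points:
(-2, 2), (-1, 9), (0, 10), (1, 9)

Lagrange interpolation formula:
P(x) = Σ yᵢ × Lᵢ(x)
where Lᵢ(x) = Π_{j≠i} (x - xⱼ)/(xᵢ - xⱼ)

L_0(-0.1) = (-0.1 - (-1))/(-2 - (-1)) × (-0.1 - 0)/(-2 - 0) × (-0.1 - 1)/(-2 - 1) = -0.016500
L_1(-0.1) = (-0.1 - (-2))/(-1 - (-2)) × (-0.1 - 0)/(-1 - 0) × (-0.1 - 1)/(-1 - 1) = 0.104500
L_2(-0.1) = (-0.1 - (-2))/(0 - (-2)) × (-0.1 - (-1))/(0 - (-1)) × (-0.1 - 1)/(0 - 1) = 0.940500
L_3(-0.1) = (-0.1 - (-2))/(1 - (-2)) × (-0.1 - (-1))/(1 - (-1)) × (-0.1 - 0)/(1 - 0) = -0.028500

P(-0.1) = 2×L_0(-0.1) + 9×L_1(-0.1) + 10×L_2(-0.1) + 9×L_3(-0.1)
P(-0.1) = 10.056000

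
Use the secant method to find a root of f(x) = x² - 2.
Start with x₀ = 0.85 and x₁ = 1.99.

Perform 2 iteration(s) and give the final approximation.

f(x) = x² - 2
x₀ = 0.85, x₁ = 1.99

Secant formula: x_{n+1} = x_n - f(x_n)(x_n - x_{n-1})/(f(x_n) - f(x_{n-1}))

Iteration 1:
  f(0.850000) = -1.277500
  f(1.990000) = 1.960100
  x_2 = 1.990000 - 1.960100×(1.990000 - 0.850000)/(1.960100 - (-1.277500))
       = 1.299824
Iteration 2:
  f(1.990000) = 1.960100
  f(1.299824) = -0.310458
  x_3 = 1.299824 - (-0.310458)×(1.299824 - 1.990000)/(-0.310458 - 1.960100)
       = 1.394193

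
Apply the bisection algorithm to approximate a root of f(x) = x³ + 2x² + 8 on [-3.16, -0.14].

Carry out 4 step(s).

f(x) = x³ + 2x² + 8
Initial interval: [-3.16, -0.14]

Iteration 1:
  c_1 = (-3.160000 + (-0.140000))/2 = -1.650000
  f(c_1) = f(-1.650000) = 8.952875
  f(a) × f(c) < 0, new interval: [-3.160000, -1.650000]
Iteration 2:
  c_2 = (-3.160000 + (-1.650000))/2 = -2.405000
  f(c_2) = f(-2.405000) = 5.657470
  f(a) × f(c) < 0, new interval: [-3.160000, -2.405000]
Iteration 3:
  c_3 = (-3.160000 + (-2.405000))/2 = -2.782500
  f(c_3) = f(-2.782500) = 1.941645
  f(a) × f(c) < 0, new interval: [-3.160000, -2.782500]
Iteration 4:
  c_4 = (-3.160000 + (-2.782500))/2 = -2.971250
  f(c_4) = f(-2.971250) = -0.574512
  f(a) × f(c) ≥ 0, new interval: [-2.971250, -2.782500]

After 4 iteration(s), the approximation is c_4 = -2.971250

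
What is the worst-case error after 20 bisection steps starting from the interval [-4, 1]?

Bisection error bound: |error| ≤ (b-a)/2^n
|error| ≤ (1 - (-4))/2^20 = 5/2^20
|error| ≤ 0.0000047684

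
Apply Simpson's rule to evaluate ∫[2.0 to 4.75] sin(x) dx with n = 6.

f(x) = sin(x)
a = 2.0, b = 4.75, n = 6
h = (b - a)/n = 0.458333

Simpson's rule: (h/3)[f(x₀) + 4f(x₁) + 2f(x₂) + ... + f(xₙ)]

x_0 = 2.0000, f(x_0) = 0.909297, coefficient = 1
x_1 = 2.4583, f(x_1) = 0.631324, coefficient = 4
x_2 = 2.9167, f(x_2) = 0.223034, coefficient = 2
x_3 = 3.3750, f(x_3) = -0.231294, coefficient = 4
x_4 = 3.8333, f(x_4) = -0.637879, coefficient = 2
x_5 = 4.2917, f(x_5) = -0.912794, coefficient = 4
x_6 = 4.7500, f(x_6) = -0.999293, coefficient = 1

I ≈ (0.458333/3) × -2.970740 = -0.453863
Exact value: -0.453749
Error: 0.000114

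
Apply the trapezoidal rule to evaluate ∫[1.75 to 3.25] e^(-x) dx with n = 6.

f(x) = e^(-x)
a = 1.75, b = 3.25, n = 6
h = (b - a)/n = 0.250000

Trapezoidal rule: (h/2)[f(x₀) + 2f(x₁) + 2f(x₂) + ... + f(xₙ)]

x_0 = 1.7500, f(x_0) = 0.173774, coefficient = 1
x_1 = 2.0000, f(x_1) = 0.135335, coefficient = 2
x_2 = 2.2500, f(x_2) = 0.105399, coefficient = 2
x_3 = 2.5000, f(x_3) = 0.082085, coefficient = 2
x_4 = 2.7500, f(x_4) = 0.063928, coefficient = 2
x_5 = 3.0000, f(x_5) = 0.049787, coefficient = 2
x_6 = 3.2500, f(x_6) = 0.038774, coefficient = 1

I ≈ (0.250000/2) × 1.085617 = 0.135702
Exact value: 0.135000
Error: 0.000702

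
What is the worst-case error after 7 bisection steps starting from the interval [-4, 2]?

Bisection error bound: |error| ≤ (b-a)/2^n
|error| ≤ (2 - (-4))/2^7 = 6/2^7
|error| ≤ 0.0468750000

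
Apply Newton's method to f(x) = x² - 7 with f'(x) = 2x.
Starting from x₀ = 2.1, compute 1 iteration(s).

f(x) = x² - 7
f'(x) = 2x
x₀ = 2.1

Newton-Raphson formula: x_{n+1} = x_n - f(x_n)/f'(x_n)

Iteration 1:
  f(2.100000) = -2.590000
  f'(2.100000) = 4.200000
  x_1 = 2.100000 - (-2.590000)/4.200000 = 2.716667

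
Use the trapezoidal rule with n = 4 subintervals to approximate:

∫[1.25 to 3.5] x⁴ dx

f(x) = x⁴
a = 1.25, b = 3.5, n = 4
h = (b - a)/n = 0.562500

Trapezoidal rule: (h/2)[f(x₀) + 2f(x₁) + 2f(x₂) + ... + f(xₙ)]

x_0 = 1.2500, f(x_0) = 2.441406, coefficient = 1
x_1 = 1.8125, f(x_1) = 10.792252, coefficient = 2
x_2 = 2.3750, f(x_2) = 31.816650, coefficient = 2
x_3 = 2.9375, f(x_3) = 74.458023, coefficient = 2
x_4 = 3.5000, f(x_4) = 150.062500, coefficient = 1

I ≈ (0.562500/2) × 386.637756 = 108.741869
Exact value: 104.433398
Error: 4.308471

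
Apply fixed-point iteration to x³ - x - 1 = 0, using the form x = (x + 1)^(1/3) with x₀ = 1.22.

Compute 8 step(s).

Equation: x³ - x - 1 = 0
Fixed-point form: x = (x + 1)^(1/3)
x₀ = 1.22

x_1 = g(1.220000) = 1.304521
x_2 = g(1.304521) = 1.320870
x_3 = g(1.320870) = 1.323987
x_4 = g(1.323987) = 1.324579
x_5 = g(1.324579) = 1.324692
x_6 = g(1.324692) = 1.324713
x_7 = g(1.324713) = 1.324717
x_8 = g(1.324717) = 1.324718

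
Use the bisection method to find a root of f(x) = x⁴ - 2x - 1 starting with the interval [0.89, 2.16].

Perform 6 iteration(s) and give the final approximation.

f(x) = x⁴ - 2x - 1
Initial interval: [0.89, 2.16]

Iteration 1:
  c_1 = (0.890000 + 2.160000)/2 = 1.525000
  f(c_1) = f(1.525000) = 1.358532
  f(a) × f(c) < 0, new interval: [0.890000, 1.525000]
Iteration 2:
  c_2 = (0.890000 + 1.525000)/2 = 1.207500
  f(c_2) = f(1.207500) = -1.289072
  f(a) × f(c) ≥ 0, new interval: [1.207500, 1.525000]
Iteration 3:
  c_3 = (1.207500 + 1.525000)/2 = 1.366250
  f(c_3) = f(1.366250) = -0.248159
  f(a) × f(c) ≥ 0, new interval: [1.366250, 1.525000]
Iteration 4:
  c_4 = (1.366250 + 1.525000)/2 = 1.445625
  f(c_4) = f(1.445625) = 0.476146
  f(a) × f(c) < 0, new interval: [1.366250, 1.445625]
Iteration 5:
  c_5 = (1.366250 + 1.445625)/2 = 1.405938
  f(c_5) = f(1.405938) = 0.095311
  f(a) × f(c) < 0, new interval: [1.366250, 1.405938]
Iteration 6:
  c_6 = (1.366250 + 1.405938)/2 = 1.386094
  f(c_6) = f(1.386094) = -0.080963
  f(a) × f(c) ≥ 0, new interval: [1.386094, 1.405938]

After 6 iteration(s), the approximation is c_6 = 1.386094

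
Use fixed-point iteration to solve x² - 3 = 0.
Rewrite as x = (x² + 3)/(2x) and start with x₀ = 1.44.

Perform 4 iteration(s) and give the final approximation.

Equation: x² - 3 = 0
Fixed-point form: x = (x² + 3)/(2x)
x₀ = 1.44

x_1 = g(1.440000) = 1.761667
x_2 = g(1.761667) = 1.732300
x_3 = g(1.732300) = 1.732051
x_4 = g(1.732051) = 1.732051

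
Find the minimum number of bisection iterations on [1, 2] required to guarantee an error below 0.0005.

We need (b-a)/2^n ≤ 0.0005
(2 - 1)/2^n ≤ 0.0005
1/2^n ≤ 0.0005
2^n ≥ 2000
n ≥ log₂(2000) = 10.97
n ≥ 11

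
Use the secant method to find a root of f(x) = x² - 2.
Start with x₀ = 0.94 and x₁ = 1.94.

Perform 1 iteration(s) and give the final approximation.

f(x) = x² - 2
x₀ = 0.94, x₁ = 1.94

Secant formula: x_{n+1} = x_n - f(x_n)(x_n - x_{n-1})/(f(x_n) - f(x_{n-1}))

Iteration 1:
  f(0.940000) = -1.116400
  f(1.940000) = 1.763600
  x_2 = 1.940000 - 1.763600×(1.940000 - 0.940000)/(1.763600 - (-1.116400))
       = 1.327639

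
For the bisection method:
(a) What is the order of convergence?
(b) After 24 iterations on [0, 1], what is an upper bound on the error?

(a) Bisection has linear (order 1) convergence; the error is halved each step.

(b) Error bound = (b-a)/2^n = (1 - 0)/2^{24}
    = 1/2^{24}

(a) 1 (linear); (b) error ≤ 5.96e-08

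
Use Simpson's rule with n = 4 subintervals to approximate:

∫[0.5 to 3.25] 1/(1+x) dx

f(x) = 1/(1+x)
a = 0.5, b = 3.25, n = 4
h = (b - a)/n = 0.687500

Simpson's rule: (h/3)[f(x₀) + 4f(x₁) + 2f(x₂) + ... + f(xₙ)]

x_0 = 0.5000, f(x_0) = 0.666667, coefficient = 1
x_1 = 1.1875, f(x_1) = 0.457143, coefficient = 4
x_2 = 1.8750, f(x_2) = 0.347826, coefficient = 2
x_3 = 2.5625, f(x_3) = 0.280702, coefficient = 4
x_4 = 3.2500, f(x_4) = 0.235294, coefficient = 1

I ≈ (0.687500/3) × 4.548991 = 1.042477
Exact value: 1.041454
Error: 0.001023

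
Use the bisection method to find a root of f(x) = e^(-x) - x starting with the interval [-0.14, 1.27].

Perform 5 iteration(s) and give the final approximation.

f(x) = e^(-x) - x
Initial interval: [-0.14, 1.27]

Iteration 1:
  c_1 = (-0.140000 + 1.270000)/2 = 0.565000
  f(c_1) = f(0.565000) = 0.003360
  f(a) × f(c) ≥ 0, new interval: [0.565000, 1.270000]
Iteration 2:
  c_2 = (0.565000 + 1.270000)/2 = 0.917500
  f(c_2) = f(0.917500) = -0.517983
  f(a) × f(c) < 0, new interval: [0.565000, 0.917500]
Iteration 3:
  c_3 = (0.565000 + 0.917500)/2 = 0.741250
  f(c_3) = f(0.741250) = -0.264732
  f(a) × f(c) < 0, new interval: [0.565000, 0.741250]
Iteration 4:
  c_4 = (0.565000 + 0.741250)/2 = 0.653125
  f(c_4) = f(0.653125) = -0.132708
  f(a) × f(c) < 0, new interval: [0.565000, 0.653125]
Iteration 5:
  c_5 = (0.565000 + 0.653125)/2 = 0.609062
  f(c_5) = f(0.609062) = -0.065202
  f(a) × f(c) < 0, new interval: [0.565000, 0.609062]

After 5 iteration(s), the approximation is c_5 = 0.609062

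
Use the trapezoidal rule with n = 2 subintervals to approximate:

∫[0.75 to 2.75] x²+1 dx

f(x) = x²+1
a = 0.75, b = 2.75, n = 2
h = (b - a)/n = 1.000000

Trapezoidal rule: (h/2)[f(x₀) + 2f(x₁) + 2f(x₂) + ... + f(xₙ)]

x_0 = 0.7500, f(x_0) = 1.562500, coefficient = 1
x_1 = 1.7500, f(x_1) = 4.062500, coefficient = 2
x_2 = 2.7500, f(x_2) = 8.562500, coefficient = 1

I ≈ (1.000000/2) × 18.250000 = 9.125000
Exact value: 8.791667
Error: 0.333333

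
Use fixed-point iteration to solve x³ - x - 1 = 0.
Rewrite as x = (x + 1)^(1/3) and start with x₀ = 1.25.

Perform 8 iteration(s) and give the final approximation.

Equation: x³ - x - 1 = 0
Fixed-point form: x = (x + 1)^(1/3)
x₀ = 1.25

x_1 = g(1.250000) = 1.310371
x_2 = g(1.310371) = 1.321987
x_3 = g(1.321987) = 1.324199
x_4 = g(1.324199) = 1.324619
x_5 = g(1.324619) = 1.324699
x_6 = g(1.324699) = 1.324714
x_7 = g(1.324714) = 1.324717
x_8 = g(1.324717) = 1.324718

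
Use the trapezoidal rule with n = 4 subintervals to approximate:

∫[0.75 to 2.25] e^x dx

f(x) = e^x
a = 0.75, b = 2.25, n = 4
h = (b - a)/n = 0.375000

Trapezoidal rule: (h/2)[f(x₀) + 2f(x₁) + 2f(x₂) + ... + f(xₙ)]

x_0 = 0.7500, f(x_0) = 2.117000, coefficient = 1
x_1 = 1.1250, f(x_1) = 3.080217, coefficient = 2
x_2 = 1.5000, f(x_2) = 4.481689, coefficient = 2
x_3 = 1.8750, f(x_3) = 6.520819, coefficient = 2
x_4 = 2.2500, f(x_4) = 9.487736, coefficient = 1

I ≈ (0.375000/2) × 39.770186 = 7.456910
Exact value: 7.370736
Error: 0.086174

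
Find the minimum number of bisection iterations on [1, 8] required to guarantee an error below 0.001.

We need (b-a)/2^n ≤ 0.001
(8 - 1)/2^n ≤ 0.001
7/2^n ≤ 0.001
2^n ≥ 7000
n ≥ log₂(7000) = 12.77
n ≥ 13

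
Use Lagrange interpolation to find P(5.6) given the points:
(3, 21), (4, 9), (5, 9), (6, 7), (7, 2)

Lagrange interpolation formula:
P(x) = Σ yᵢ × Lᵢ(x)
where Lᵢ(x) = Π_{j≠i} (x - xⱼ)/(xᵢ - xⱼ)

L_0(5.6) = (5.6 - 4)/(3 - 4) × (5.6 - 5)/(3 - 5) × (5.6 - 6)/(3 - 6) × (5.6 - 7)/(3 - 7) = 0.022400
L_1(5.6) = (5.6 - 3)/(4 - 3) × (5.6 - 5)/(4 - 5) × (5.6 - 6)/(4 - 6) × (5.6 - 7)/(4 - 7) = -0.145600
L_2(5.6) = (5.6 - 3)/(5 - 3) × (5.6 - 4)/(5 - 4) × (5.6 - 6)/(5 - 6) × (5.6 - 7)/(5 - 7) = 0.582400
L_3(5.6) = (5.6 - 3)/(6 - 3) × (5.6 - 4)/(6 - 4) × (5.6 - 5)/(6 - 5) × (5.6 - 7)/(6 - 7) = 0.582400
L_4(5.6) = (5.6 - 3)/(7 - 3) × (5.6 - 4)/(7 - 4) × (5.6 - 5)/(7 - 5) × (5.6 - 6)/(7 - 6) = -0.041600

P(5.6) = 21×L_0(5.6) + 9×L_1(5.6) + 9×L_2(5.6) + 7×L_3(5.6) + 2×L_4(5.6)
P(5.6) = 8.395200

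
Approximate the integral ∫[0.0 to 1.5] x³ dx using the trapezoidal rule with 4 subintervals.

f(x) = x³
a = 0.0, b = 1.5, n = 4
h = (b - a)/n = 0.375000

Trapezoidal rule: (h/2)[f(x₀) + 2f(x₁) + 2f(x₂) + ... + f(xₙ)]

x_0 = 0.0000, f(x_0) = 0.000000, coefficient = 1
x_1 = 0.3750, f(x_1) = 0.052734, coefficient = 2
x_2 = 0.7500, f(x_2) = 0.421875, coefficient = 2
x_3 = 1.1250, f(x_3) = 1.423828, coefficient = 2
x_4 = 1.5000, f(x_4) = 3.375000, coefficient = 1

I ≈ (0.375000/2) × 7.171875 = 1.344727
Exact value: 1.265625
Error: 0.079102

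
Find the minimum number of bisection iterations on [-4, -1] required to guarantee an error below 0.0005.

We need (b-a)/2^n ≤ 0.0005
(-1 - (-4))/2^n ≤ 0.0005
3/2^n ≤ 0.0005
2^n ≥ 6000
n ≥ log₂(6000) = 12.55
n ≥ 13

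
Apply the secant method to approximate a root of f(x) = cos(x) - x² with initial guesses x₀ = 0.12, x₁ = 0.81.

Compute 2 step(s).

f(x) = cos(x) - x²
x₀ = 0.12, x₁ = 0.81

Secant formula: x_{n+1} = x_n - f(x_n)(x_n - x_{n-1})/(f(x_n) - f(x_{n-1}))

Iteration 1:
  f(0.120000) = 0.978409
  f(0.810000) = 0.033398
  x_2 = 0.810000 - 0.033398×(0.810000 - 0.120000)/(0.033398 - 0.978409)
       = 0.834386
Iteration 2:
  f(0.810000) = 0.033398
  f(0.834386) = -0.024567
  x_3 = 0.834386 - (-0.024567)×(0.834386 - 0.810000)/(-0.024567 - 0.033398)
       = 0.824051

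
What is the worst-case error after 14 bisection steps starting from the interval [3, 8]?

Bisection error bound: |error| ≤ (b-a)/2^n
|error| ≤ (8 - 3)/2^14 = 5/2^14
|error| ≤ 0.0003051758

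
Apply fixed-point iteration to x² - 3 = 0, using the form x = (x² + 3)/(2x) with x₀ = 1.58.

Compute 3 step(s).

Equation: x² - 3 = 0
Fixed-point form: x = (x² + 3)/(2x)
x₀ = 1.58

x_1 = g(1.580000) = 1.739367
x_2 = g(1.739367) = 1.732066
x_3 = g(1.732066) = 1.732051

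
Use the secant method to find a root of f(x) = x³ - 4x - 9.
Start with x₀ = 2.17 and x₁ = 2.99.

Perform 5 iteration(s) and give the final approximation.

f(x) = x³ - 4x - 9
x₀ = 2.17, x₁ = 2.99

Secant formula: x_{n+1} = x_n - f(x_n)(x_n - x_{n-1})/(f(x_n) - f(x_{n-1}))

Iteration 1:
  f(2.170000) = -7.461687
  f(2.990000) = 5.770899
  x_2 = 2.990000 - 5.770899×(2.990000 - 2.170000)/(5.770899 - (-7.461687))
       = 2.632388
Iteration 2:
  f(2.990000) = 5.770899
  f(2.632388) = -1.288514
  x_3 = 2.632388 - (-1.288514)×(2.632388 - 2.990000)/(-1.288514 - 5.770899)
       = 2.697661
Iteration 3:
  f(2.632388) = -1.288514
  f(2.697661) = -0.158762
  x_4 = 2.697661 - (-0.158762)×(2.697661 - 2.632388)/(-0.158762 - (-1.288514))
       = 2.706833
Iteration 4:
  f(2.697661) = -0.158762
  f(2.706833) = 0.005488
  x_5 = 2.706833 - 0.005488×(2.706833 - 2.697661)/(0.005488 - (-0.158762))
       = 2.706527
Iteration 5:
  f(2.706833) = 0.005488
  f(2.706527) = -0.000022
  x_6 = 2.706527 - (-0.000022)×(2.706527 - 2.706833)/(-0.000022 - 0.005488)
       = 2.706528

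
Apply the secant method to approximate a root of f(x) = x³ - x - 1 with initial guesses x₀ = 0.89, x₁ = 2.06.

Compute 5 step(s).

f(x) = x³ - x - 1
x₀ = 0.89, x₁ = 2.06

Secant formula: x_{n+1} = x_n - f(x_n)(x_n - x_{n-1})/(f(x_n) - f(x_{n-1}))

Iteration 1:
  f(0.890000) = -1.185031
  f(2.060000) = 5.681816
  x_2 = 2.060000 - 5.681816×(2.060000 - 0.890000)/(5.681816 - (-1.185031))
       = 1.091910
Iteration 2:
  f(2.060000) = 5.681816
  f(1.091910) = -0.790061
  x_3 = 1.091910 - (-0.790061)×(1.091910 - 2.060000)/(-0.790061 - 5.681816)
       = 1.210091
Iteration 3:
  f(1.091910) = -0.790061
  f(1.210091) = -0.438131
  x_4 = 1.210091 - (-0.438131)×(1.210091 - 1.091910)/(-0.438131 - (-0.790061))
       = 1.357218
Iteration 4:
  f(1.210091) = -0.438131
  f(1.357218) = 0.142835
  x_5 = 1.357218 - 0.142835×(1.357218 - 1.210091)/(0.142835 - (-0.438131))
       = 1.321046
Iteration 5:
  f(1.357218) = 0.142835
  f(1.321046) = -0.015606
  x_6 = 1.321046 - (-0.015606)×(1.321046 - 1.357218)/(-0.015606 - 0.142835)
       = 1.324609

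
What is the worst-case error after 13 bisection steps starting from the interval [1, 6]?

Bisection error bound: |error| ≤ (b-a)/2^n
|error| ≤ (6 - 1)/2^13 = 5/2^13
|error| ≤ 0.0006103516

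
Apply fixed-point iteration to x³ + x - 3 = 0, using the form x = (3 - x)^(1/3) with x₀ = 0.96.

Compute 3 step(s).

Equation: x³ + x - 3 = 0
Fixed-point form: x = (3 - x)^(1/3)
x₀ = 0.96

x_1 = g(0.960000) = 1.268265
x_2 = g(1.268265) = 1.200864
x_3 = g(1.200864) = 1.216246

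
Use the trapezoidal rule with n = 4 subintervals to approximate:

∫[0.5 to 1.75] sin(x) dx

f(x) = sin(x)
a = 0.5, b = 1.75, n = 4
h = (b - a)/n = 0.312500

Trapezoidal rule: (h/2)[f(x₀) + 2f(x₁) + 2f(x₂) + ... + f(xₙ)]

x_0 = 0.5000, f(x_0) = 0.479426, coefficient = 1
x_1 = 0.8125, f(x_1) = 0.726009, coefficient = 2
x_2 = 1.1250, f(x_2) = 0.902268, coefficient = 2
x_3 = 1.4375, f(x_3) = 0.991129, coefficient = 2
x_4 = 1.7500, f(x_4) = 0.983986, coefficient = 1

I ≈ (0.312500/2) × 6.702222 = 1.047222
Exact value: 1.055829
Error: 0.008606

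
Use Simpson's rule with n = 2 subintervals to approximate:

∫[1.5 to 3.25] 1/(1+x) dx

f(x) = 1/(1+x)
a = 1.5, b = 3.25, n = 2
h = (b - a)/n = 0.875000

Simpson's rule: (h/3)[f(x₀) + 4f(x₁) + 2f(x₂) + ... + f(xₙ)]

x_0 = 1.5000, f(x_0) = 0.400000, coefficient = 1
x_1 = 2.3750, f(x_1) = 0.296296, coefficient = 4
x_2 = 3.2500, f(x_2) = 0.235294, coefficient = 1

I ≈ (0.875000/3) × 1.820479 = 0.530973
Exact value: 0.530628
Error: 0.000345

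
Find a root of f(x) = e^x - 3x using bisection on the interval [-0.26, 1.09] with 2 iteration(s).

f(x) = e^x - 3x
Initial interval: [-0.26, 1.09]

Iteration 1:
  c_1 = (-0.260000 + 1.090000)/2 = 0.415000
  f(c_1) = f(0.415000) = 0.269371
  f(a) × f(c) ≥ 0, new interval: [0.415000, 1.090000]
Iteration 2:
  c_2 = (0.415000 + 1.090000)/2 = 0.752500
  f(c_2) = f(0.752500) = -0.135201
  f(a) × f(c) < 0, new interval: [0.415000, 0.752500]

After 2 iteration(s), the approximation is c_2 = 0.752500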